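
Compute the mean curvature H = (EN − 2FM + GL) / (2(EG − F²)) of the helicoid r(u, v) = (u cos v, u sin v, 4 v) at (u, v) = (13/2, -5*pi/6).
H = 0

With E = 1, F = 0, G = u^2 + 16, L = 0, M = -4/sqrt(u^2 + 16), N = 0, assemble
  H = (EN − 2FM + GL) / (2(EG − F²)) = 0.
At (u, v) = (13/2, -5*pi/6): H = 0.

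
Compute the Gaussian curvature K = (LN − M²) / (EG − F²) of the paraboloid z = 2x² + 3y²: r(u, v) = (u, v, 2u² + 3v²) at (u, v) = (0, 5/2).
K = 6/12769

Coefficients of the first fundamental form: E = 16*u^2 + 1, F = 24*u*v, G = 36*v^2 + 1.
Coefficients of the second fundamental form: L = 4/sqrt(16*u^2 + 36*v^2 + 1), M = 0, N = 6/sqrt(16*u^2 + 36*v^2 + 1).
Assemble K = (LN − M²)/(EG − F²) = 24/(256*u^4 + 1152*u^2*v^2 + 32*u^2 + 1296*v^4 + 72*v^2 + 1). At (u, v) = (0, 5/2): K = 6/12769.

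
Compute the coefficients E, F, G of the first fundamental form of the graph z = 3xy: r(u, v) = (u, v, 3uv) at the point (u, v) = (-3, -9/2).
E = 733/4;  F = 243/2;  G = 82

Partials: r_u = (1, 0, 3*v), r_v = (0, 1, 3*u). As functions of (u, v):
  E = r_u · r_u = 9*v^2 + 1,
  F = r_u · r_v = 9*u*v,
  G = r_v · r_v = 9*u^2 + 1.
Evaluating at (u, v) = (-3, -9/2): E = 733/4, F = 243/2, G = 82.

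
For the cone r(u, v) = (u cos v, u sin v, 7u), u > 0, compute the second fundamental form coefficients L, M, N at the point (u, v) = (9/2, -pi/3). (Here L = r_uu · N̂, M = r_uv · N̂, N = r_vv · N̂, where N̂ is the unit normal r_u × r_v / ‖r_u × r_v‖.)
L = 0;  M = 0;  N = 63*sqrt(2)/20

Compute the unit normal N̂(u, v) = (-7*sqrt(2)*u*cos(v)/(10*Abs(u)), -7*sqrt(2)*u*sin(v)/(10*Abs(u)), sqrt(2)*u/(10*Abs(u))), and the second partials r_uu, r_uv, r_vv. Take dot products:
  L(u, v) = r_uu · N̂ = 0,
  M(u, v) = r_uv · N̂ = 0,
  N(u, v) = r_vv · N̂ = 7*sqrt(2)*u^2/(10*Abs(u)).
Evaluating at (u, v) = (9/2, -pi/3):
  L = 0, M = 0, N = 63*sqrt(2)/20.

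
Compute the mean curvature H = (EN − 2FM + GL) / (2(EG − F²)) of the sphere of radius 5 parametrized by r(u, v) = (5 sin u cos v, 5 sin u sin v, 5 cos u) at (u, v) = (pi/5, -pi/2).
H = -1/5

With E = 25, F = 0, G = 25*sin(u)^2, L = -5*sin(u)/Abs(sin(u)), M = 0, N = -5*sin(u)^3/Abs(sin(u)), assemble
  H = (EN − 2FM + GL) / (2(EG − F²)) = -sin(u)/(5*Abs(sin(u))).
At (u, v) = (pi/5, -pi/2): H = -1/5.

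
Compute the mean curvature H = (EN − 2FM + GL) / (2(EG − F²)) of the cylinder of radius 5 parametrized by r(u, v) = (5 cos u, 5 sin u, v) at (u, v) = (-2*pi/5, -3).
H = -1/10

With E = 25, F = 0, G = 1, L = -5, M = 0, N = 0, assemble
  H = (EN − 2FM + GL) / (2(EG − F²)) = -1/10.
At (u, v) = (-2*pi/5, -3): H = -1/10.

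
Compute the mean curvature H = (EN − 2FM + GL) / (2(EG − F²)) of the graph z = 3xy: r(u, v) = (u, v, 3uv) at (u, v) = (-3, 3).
H = 243*sqrt(163)/26569

With E = 9*v^2 + 1, F = 9*u*v, G = 9*u^2 + 1, L = 0, M = 3/sqrt(9*u^2 + 9*v^2 + 1), N = 0, assemble
  H = (EN − 2FM + GL) / (2(EG − F²)) = -27*u*v/(9*u^2 + 9*v^2 + 1)^(3/2).
At (u, v) = (-3, 3): H = 243*sqrt(163)/26569.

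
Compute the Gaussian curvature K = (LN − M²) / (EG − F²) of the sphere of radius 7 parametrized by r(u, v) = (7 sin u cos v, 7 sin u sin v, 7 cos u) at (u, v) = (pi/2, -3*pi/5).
K = 1/49

Coefficients of the first fundamental form: E = 49, F = 0, G = 49*sin(u)^2.
Coefficients of the second fundamental form: L = -7*sin(u)/Abs(sin(u)), M = 0, N = -7*sin(u)^3/Abs(sin(u)).
Assemble K = (LN − M²)/(EG − F²) = 1/49. At (u, v) = (pi/2, -3*pi/5): K = 1/49.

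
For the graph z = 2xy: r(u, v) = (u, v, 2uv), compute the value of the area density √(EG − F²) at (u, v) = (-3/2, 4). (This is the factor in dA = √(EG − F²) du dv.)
√(EG − F²)|_{(-3/2, 4)} = sqrt(74)

E = 4*v^2 + 1, F = 4*u*v, G = 4*u^2 + 1, so EG − F² = 4*u^2 + 4*v^2 + 1. Taking the positive square root: √(EG − F²) = sqrt(4*u^2 + 4*v^2 + 1). At (u, v) = (-3/2, 4): sqrt(74).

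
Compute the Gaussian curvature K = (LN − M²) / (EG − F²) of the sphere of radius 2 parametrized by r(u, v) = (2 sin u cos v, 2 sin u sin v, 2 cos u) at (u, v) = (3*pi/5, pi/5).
K = 1/4

Coefficients of the first fundamental form: E = 4, F = 0, G = 4*sin(u)^2.
Coefficients of the second fundamental form: L = -2*sin(u)/Abs(sin(u)), M = 0, N = -2*sin(u)^3/Abs(sin(u)).
Assemble K = (LN − M²)/(EG − F²) = 1/4. At (u, v) = (3*pi/5, pi/5): K = 1/4.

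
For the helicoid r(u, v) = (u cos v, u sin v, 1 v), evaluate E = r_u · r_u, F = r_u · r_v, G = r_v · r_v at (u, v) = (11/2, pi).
E = 1;  F = 0;  G = 125/4

Partials: r_u = (cos(v), sin(v), 0), r_v = (-u*sin(v), u*cos(v), 1). As functions of (u, v):
  E = r_u · r_u = 1,
  F = r_u · r_v = 0,
  G = r_v · r_v = u^2 + 1.
Evaluating at (u, v) = (11/2, pi): E = 1, F = 0, G = 125/4.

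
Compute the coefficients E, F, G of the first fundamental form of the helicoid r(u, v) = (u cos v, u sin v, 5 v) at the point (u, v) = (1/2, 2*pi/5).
E = 1;  F = 0;  G = 101/4

Partials: r_u = (cos(v), sin(v), 0), r_v = (-u*sin(v), u*cos(v), 5). As functions of (u, v):
  E = r_u · r_u = 1,
  F = r_u · r_v = 0,
  G = r_v · r_v = u^2 + 25.
Evaluating at (u, v) = (1/2, 2*pi/5): E = 1, F = 0, G = 101/4.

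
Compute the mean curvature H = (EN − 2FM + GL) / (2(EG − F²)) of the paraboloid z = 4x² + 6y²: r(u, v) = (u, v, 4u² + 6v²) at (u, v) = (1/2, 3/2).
H = 1402*sqrt(341)/116281

With E = 64*u^2 + 1, F = 96*u*v, G = 144*v^2 + 1, L = 8/sqrt(64*u^2 + 144*v^2 + 1), M = 0, N = 12/sqrt(64*u^2 + 144*v^2 + 1), assemble
  H = (EN − 2FM + GL) / (2(EG − F²)) = 2*(192*u^2 + 288*v^2 + 5)/(64*u^2 + 144*v^2 + 1)^(3/2).
At (u, v) = (1/2, 3/2): H = 1402*sqrt(341)/116281.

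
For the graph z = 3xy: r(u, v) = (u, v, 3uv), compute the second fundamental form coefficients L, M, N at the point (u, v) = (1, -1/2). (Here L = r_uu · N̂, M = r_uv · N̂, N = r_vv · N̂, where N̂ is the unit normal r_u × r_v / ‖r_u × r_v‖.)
L = 0;  M = 6/7;  N = 0

Compute the unit normal N̂(u, v) = (-3*v/sqrt(9*u^2 + 9*v^2 + 1), -3*u/sqrt(9*u^2 + 9*v^2 + 1), 1/sqrt(9*u^2 + 9*v^2 + 1)), and the second partials r_uu, r_uv, r_vv. Take dot products:
  L(u, v) = r_uu · N̂ = 0,
  M(u, v) = r_uv · N̂ = 3/sqrt(9*u^2 + 9*v^2 + 1),
  N(u, v) = r_vv · N̂ = 0.
Evaluating at (u, v) = (1, -1/2):
  L = 0, M = 6/7, N = 0.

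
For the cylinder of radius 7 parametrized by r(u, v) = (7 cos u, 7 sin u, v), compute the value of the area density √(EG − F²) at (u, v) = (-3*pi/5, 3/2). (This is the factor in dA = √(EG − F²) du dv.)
√(EG − F²)|_{(-3*pi/5, 3/2)} = 7

E = 49, F = 0, G = 1, so EG − F² = 49. Taking the positive square root: √(EG − F²) = 7. At (u, v) = (-3*pi/5, 3/2): 7.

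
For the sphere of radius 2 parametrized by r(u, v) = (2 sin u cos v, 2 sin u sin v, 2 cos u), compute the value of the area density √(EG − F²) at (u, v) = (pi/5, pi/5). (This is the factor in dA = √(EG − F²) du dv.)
√(EG − F²)|_{(pi/5, pi/5)} = sqrt(10 - 2*sqrt(5))

E = 4, F = 0, G = 4*sin(u)^2, so EG − F² = 16*sin(u)^2. Taking the positive square root: √(EG − F²) = 4*Abs(sin(u)). At (u, v) = (pi/5, pi/5): sqrt(10 - 2*sqrt(5)).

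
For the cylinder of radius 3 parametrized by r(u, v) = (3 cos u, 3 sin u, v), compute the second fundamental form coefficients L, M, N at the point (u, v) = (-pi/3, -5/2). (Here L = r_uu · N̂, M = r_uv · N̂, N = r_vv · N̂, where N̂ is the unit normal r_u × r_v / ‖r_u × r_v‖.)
L = -3;  M = 0;  N = 0

Compute the unit normal N̂(u, v) = (cos(u), sin(u), 0), and the second partials r_uu, r_uv, r_vv. Take dot products:
  L(u, v) = r_uu · N̂ = -3,
  M(u, v) = r_uv · N̂ = 0,
  N(u, v) = r_vv · N̂ = 0.
Evaluating at (u, v) = (-pi/3, -5/2):
  L = -3, M = 0, N = 0.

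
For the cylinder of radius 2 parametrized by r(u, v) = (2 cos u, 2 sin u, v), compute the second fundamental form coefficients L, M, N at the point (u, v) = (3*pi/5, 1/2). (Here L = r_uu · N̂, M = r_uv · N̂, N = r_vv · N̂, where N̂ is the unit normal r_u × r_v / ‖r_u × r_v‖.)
L = -2;  M = 0;  N = 0

Compute the unit normal N̂(u, v) = (cos(u), sin(u), 0), and the second partials r_uu, r_uv, r_vv. Take dot products:
  L(u, v) = r_uu · N̂ = -2,
  M(u, v) = r_uv · N̂ = 0,
  N(u, v) = r_vv · N̂ = 0.
Evaluating at (u, v) = (3*pi/5, 1/2):
  L = -2, M = 0, N = 0.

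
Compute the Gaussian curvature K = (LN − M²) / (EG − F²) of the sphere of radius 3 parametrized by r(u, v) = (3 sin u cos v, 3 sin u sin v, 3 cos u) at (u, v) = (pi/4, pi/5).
K = 1/9

Coefficients of the first fundamental form: E = 9, F = 0, G = 9*sin(u)^2.
Coefficients of the second fundamental form: L = -3*sin(u)/Abs(sin(u)), M = 0, N = -3*sin(u)^3/Abs(sin(u)).
Assemble K = (LN − M²)/(EG − F²) = 1/9. At (u, v) = (pi/4, pi/5): K = 1/9.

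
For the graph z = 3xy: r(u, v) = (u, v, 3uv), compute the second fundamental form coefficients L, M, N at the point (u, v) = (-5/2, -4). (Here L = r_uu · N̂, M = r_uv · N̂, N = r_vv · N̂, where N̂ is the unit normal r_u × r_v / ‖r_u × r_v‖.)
L = 0;  M = 6*sqrt(805)/805;  N = 0

Compute the unit normal N̂(u, v) = (-3*v/sqrt(9*u^2 + 9*v^2 + 1), -3*u/sqrt(9*u^2 + 9*v^2 + 1), 1/sqrt(9*u^2 + 9*v^2 + 1)), and the second partials r_uu, r_uv, r_vv. Take dot products:
  L(u, v) = r_uu · N̂ = 0,
  M(u, v) = r_uv · N̂ = 3/sqrt(9*u^2 + 9*v^2 + 1),
  N(u, v) = r_vv · N̂ = 0.
Evaluating at (u, v) = (-5/2, -4):
  L = 0, M = 6*sqrt(805)/805, N = 0.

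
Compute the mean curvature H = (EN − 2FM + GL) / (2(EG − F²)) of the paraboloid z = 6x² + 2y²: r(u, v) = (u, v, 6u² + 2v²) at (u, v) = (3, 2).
H = 2984*sqrt(1361)/1852321

With E = 144*u^2 + 1, F = 48*u*v, G = 16*v^2 + 1, L = 12/sqrt(144*u^2 + 16*v^2 + 1), M = 0, N = 4/sqrt(144*u^2 + 16*v^2 + 1), assemble
  H = (EN − 2FM + GL) / (2(EG − F²)) = 8*(36*u^2 + 12*v^2 + 1)/(144*u^2 + 16*v^2 + 1)^(3/2).
At (u, v) = (3, 2): H = 2984*sqrt(1361)/1852321.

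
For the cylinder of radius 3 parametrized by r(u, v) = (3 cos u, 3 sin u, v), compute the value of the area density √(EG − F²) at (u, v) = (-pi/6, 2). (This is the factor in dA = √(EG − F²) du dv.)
√(EG − F²)|_{(-pi/6, 2)} = 3

E = 9, F = 0, G = 1, so EG − F² = 9. Taking the positive square root: √(EG − F²) = 3. At (u, v) = (-pi/6, 2): 3.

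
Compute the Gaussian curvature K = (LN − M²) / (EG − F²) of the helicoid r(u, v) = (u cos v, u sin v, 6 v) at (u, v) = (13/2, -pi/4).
K = -576/97969

Coefficients of the first fundamental form: E = 1, F = 0, G = u^2 + 36.
Coefficients of the second fundamental form: L = 0, M = -6/sqrt(u^2 + 36), N = 0.
Assemble K = (LN − M²)/(EG − F²) = -36/(u^2 + 36)^2. At (u, v) = (13/2, -pi/4): K = -576/97969.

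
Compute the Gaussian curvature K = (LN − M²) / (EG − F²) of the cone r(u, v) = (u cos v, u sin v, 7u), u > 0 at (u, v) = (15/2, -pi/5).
K = 0

Coefficients of the first fundamental form: E = 50, F = 0, G = u^2.
Coefficients of the second fundamental form: L = 0, M = 0, N = 7*sqrt(2)*u^2/(10*Abs(u)).
Assemble K = (LN − M²)/(EG − F²) = 0. At (u, v) = (15/2, -pi/5): K = 0.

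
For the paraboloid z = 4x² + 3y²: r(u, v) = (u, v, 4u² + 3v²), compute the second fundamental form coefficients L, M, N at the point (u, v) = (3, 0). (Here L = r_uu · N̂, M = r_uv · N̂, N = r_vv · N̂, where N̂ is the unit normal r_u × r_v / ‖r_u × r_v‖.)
L = 8*sqrt(577)/577;  M = 0;  N = 6*sqrt(577)/577

Compute the unit normal N̂(u, v) = (-8*u/sqrt(64*u^2 + 36*v^2 + 1), -6*v/sqrt(64*u^2 + 36*v^2 + 1), 1/sqrt(64*u^2 + 36*v^2 + 1)), and the second partials r_uu, r_uv, r_vv. Take dot products:
  L(u, v) = r_uu · N̂ = 8/sqrt(64*u^2 + 36*v^2 + 1),
  M(u, v) = r_uv · N̂ = 0,
  N(u, v) = r_vv · N̂ = 6/sqrt(64*u^2 + 36*v^2 + 1).
Evaluating at (u, v) = (3, 0):
  L = 8*sqrt(577)/577, M = 0, N = 6*sqrt(577)/577.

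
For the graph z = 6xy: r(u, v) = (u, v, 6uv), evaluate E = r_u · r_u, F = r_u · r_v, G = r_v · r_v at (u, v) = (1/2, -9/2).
E = 730;  F = -81;  G = 10

Partials: r_u = (1, 0, 6*v), r_v = (0, 1, 6*u). As functions of (u, v):
  E = r_u · r_u = 36*v^2 + 1,
  F = r_u · r_v = 36*u*v,
  G = r_v · r_v = 36*u^2 + 1.
Evaluating at (u, v) = (1/2, -9/2): E = 730, F = -81, G = 10.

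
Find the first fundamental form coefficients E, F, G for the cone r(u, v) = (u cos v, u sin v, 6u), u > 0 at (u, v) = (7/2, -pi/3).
E = 37;  F = 0;  G = 49/4

Partials: r_u = (cos(v), sin(v), 6), r_v = (-u*sin(v), u*cos(v), 0). As functions of (u, v):
  E = r_u · r_u = 37,
  F = r_u · r_v = 0,
  G = r_v · r_v = u^2.
Evaluating at (u, v) = (7/2, -pi/3): E = 37, F = 0, G = 49/4.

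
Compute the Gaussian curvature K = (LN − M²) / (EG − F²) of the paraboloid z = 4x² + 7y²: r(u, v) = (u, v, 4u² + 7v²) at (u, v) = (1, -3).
K = 112/3345241

Coefficients of the first fundamental form: E = 64*u^2 + 1, F = 112*u*v, G = 196*v^2 + 1.
Coefficients of the second fundamental form: L = 8/sqrt(64*u^2 + 196*v^2 + 1), M = 0, N = 14/sqrt(64*u^2 + 196*v^2 + 1).
Assemble K = (LN − M²)/(EG − F²) = 112/(4096*u^4 + 25088*u^2*v^2 + 128*u^2 + 38416*v^4 + 392*v^2 + 1). At (u, v) = (1, -3): K = 112/3345241.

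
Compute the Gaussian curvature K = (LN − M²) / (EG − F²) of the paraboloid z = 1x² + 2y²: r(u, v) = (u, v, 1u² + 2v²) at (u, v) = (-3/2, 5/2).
K = 2/3025

Coefficients of the first fundamental form: E = 4*u^2 + 1, F = 8*u*v, G = 16*v^2 + 1.
Coefficients of the second fundamental form: L = 2/sqrt(4*u^2 + 16*v^2 + 1), M = 0, N = 4/sqrt(4*u^2 + 16*v^2 + 1).
Assemble K = (LN − M²)/(EG − F²) = 8/(16*u^4 + 128*u^2*v^2 + 8*u^2 + 256*v^4 + 32*v^2 + 1). At (u, v) = (-3/2, 5/2): K = 2/3025.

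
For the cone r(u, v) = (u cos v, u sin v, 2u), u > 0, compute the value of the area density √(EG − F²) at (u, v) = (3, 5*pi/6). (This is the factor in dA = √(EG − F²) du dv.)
√(EG − F²)|_{(3, 5*pi/6)} = 3*sqrt(5)

E = 5, F = 0, G = u^2, so EG − F² = 5*u^2. Taking the positive square root: √(EG − F²) = sqrt(5)*Abs(u). At (u, v) = (3, 5*pi/6): 3*sqrt(5).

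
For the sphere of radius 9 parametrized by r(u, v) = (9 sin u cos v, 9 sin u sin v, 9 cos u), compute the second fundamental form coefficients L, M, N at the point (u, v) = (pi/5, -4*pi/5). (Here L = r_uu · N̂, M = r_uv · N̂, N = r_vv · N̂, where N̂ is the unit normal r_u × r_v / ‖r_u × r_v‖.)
L = -9;  M = 0;  N = -45/8 + 9*sqrt(5)/8

Compute the unit normal N̂(u, v) = (sin(u)^2*cos(v)/Abs(sin(u)), sin(u)^2*sin(v)/Abs(sin(u)), sin(2*u)/(2*Abs(sin(u)))), and the second partials r_uu, r_uv, r_vv. Take dot products:
  L(u, v) = r_uu · N̂ = -9*sin(u)/Abs(sin(u)),
  M(u, v) = r_uv · N̂ = 0,
  N(u, v) = r_vv · N̂ = -9*sin(u)^3/Abs(sin(u)).
Evaluating at (u, v) = (pi/5, -4*pi/5):
  L = -9, M = 0, N = -45/8 + 9*sqrt(5)/8.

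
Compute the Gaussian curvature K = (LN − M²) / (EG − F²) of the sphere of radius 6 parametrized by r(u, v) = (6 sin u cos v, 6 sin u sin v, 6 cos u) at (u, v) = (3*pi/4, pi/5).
K = 1/36

Coefficients of the first fundamental form: E = 36, F = 0, G = 36*sin(u)^2.
Coefficients of the second fundamental form: L = -6*sin(u)/Abs(sin(u)), M = 0, N = -6*sin(u)^3/Abs(sin(u)).
Assemble K = (LN − M²)/(EG − F²) = 1/36. At (u, v) = (3*pi/4, pi/5): K = 1/36.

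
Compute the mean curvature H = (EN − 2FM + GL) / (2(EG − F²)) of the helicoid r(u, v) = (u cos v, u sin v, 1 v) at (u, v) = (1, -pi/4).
H = 0

With E = 1, F = 0, G = u^2 + 1, L = 0, M = -1/sqrt(u^2 + 1), N = 0, assemble
  H = (EN − 2FM + GL) / (2(EG − F²)) = 0.
At (u, v) = (1, -pi/4): H = 0.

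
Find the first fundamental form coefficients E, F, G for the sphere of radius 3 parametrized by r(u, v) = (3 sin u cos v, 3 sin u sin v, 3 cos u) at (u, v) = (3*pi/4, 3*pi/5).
E = 9;  F = 0;  G = 9/2

Partials: r_u = (3*cos(u)*cos(v), 3*sin(v)*cos(u), -3*sin(u)), r_v = (-3*sin(u)*sin(v), 3*sin(u)*cos(v), 0). As functions of (u, v):
  E = r_u · r_u = 9,
  F = r_u · r_v = 0,
  G = r_v · r_v = 9*sin(u)^2.
Evaluating at (u, v) = (3*pi/4, 3*pi/5): E = 9, F = 0, G = 9/2.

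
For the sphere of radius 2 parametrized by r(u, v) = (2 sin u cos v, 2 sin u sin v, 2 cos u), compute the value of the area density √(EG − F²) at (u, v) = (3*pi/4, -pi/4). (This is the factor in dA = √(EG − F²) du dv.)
√(EG − F²)|_{(3*pi/4, -pi/4)} = 2*sqrt(2)

E = 4, F = 0, G = 4*sin(u)^2, so EG − F² = 16*sin(u)^2. Taking the positive square root: √(EG − F²) = 4*Abs(sin(u)). At (u, v) = (3*pi/4, -pi/4): 2*sqrt(2).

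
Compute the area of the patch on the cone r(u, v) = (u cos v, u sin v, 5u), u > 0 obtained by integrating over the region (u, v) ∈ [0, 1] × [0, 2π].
Area = sqrt(26)*pi

Area = ∫∫ √(EG − F²) du dv with √(EG − F²) = sqrt(26)*Abs(u). Integrating over [0, 1] × [0, 2π] gives sqrt(26)*pi.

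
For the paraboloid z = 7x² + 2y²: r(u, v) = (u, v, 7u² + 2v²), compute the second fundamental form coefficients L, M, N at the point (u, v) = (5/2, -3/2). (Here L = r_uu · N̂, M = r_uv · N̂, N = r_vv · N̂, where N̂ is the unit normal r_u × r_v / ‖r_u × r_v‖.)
L = 7*sqrt(1262)/631;  M = 0;  N = 2*sqrt(1262)/631

Compute the unit normal N̂(u, v) = (-14*u/sqrt(196*u^2 + 16*v^2 + 1), -4*v/sqrt(196*u^2 + 16*v^2 + 1), 1/sqrt(196*u^2 + 16*v^2 + 1)), and the second partials r_uu, r_uv, r_vv. Take dot products:
  L(u, v) = r_uu · N̂ = 14/sqrt(196*u^2 + 16*v^2 + 1),
  M(u, v) = r_uv · N̂ = 0,
  N(u, v) = r_vv · N̂ = 4/sqrt(196*u^2 + 16*v^2 + 1).
Evaluating at (u, v) = (5/2, -3/2):
  L = 7*sqrt(1262)/631, M = 0, N = 2*sqrt(1262)/631.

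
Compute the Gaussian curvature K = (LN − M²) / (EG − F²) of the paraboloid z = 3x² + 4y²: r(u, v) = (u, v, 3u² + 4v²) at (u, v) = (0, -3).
K = 48/332929

Coefficients of the first fundamental form: E = 36*u^2 + 1, F = 48*u*v, G = 64*v^2 + 1.
Coefficients of the second fundamental form: L = 6/sqrt(36*u^2 + 64*v^2 + 1), M = 0, N = 8/sqrt(36*u^2 + 64*v^2 + 1).
Assemble K = (LN − M²)/(EG − F²) = 48/(1296*u^4 + 4608*u^2*v^2 + 72*u^2 + 4096*v^4 + 128*v^2 + 1). At (u, v) = (0, -3): K = 48/332929.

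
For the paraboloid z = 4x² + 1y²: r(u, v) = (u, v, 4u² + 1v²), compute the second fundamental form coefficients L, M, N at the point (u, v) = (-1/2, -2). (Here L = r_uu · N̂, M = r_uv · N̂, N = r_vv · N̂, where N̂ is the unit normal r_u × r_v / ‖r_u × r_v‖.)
L = 8*sqrt(33)/33;  M = 0;  N = 2*sqrt(33)/33

Compute the unit normal N̂(u, v) = (-8*u/sqrt(64*u^2 + 4*v^2 + 1), -2*v/sqrt(64*u^2 + 4*v^2 + 1), 1/sqrt(64*u^2 + 4*v^2 + 1)), and the second partials r_uu, r_uv, r_vv. Take dot products:
  L(u, v) = r_uu · N̂ = 8/sqrt(64*u^2 + 4*v^2 + 1),
  M(u, v) = r_uv · N̂ = 0,
  N(u, v) = r_vv · N̂ = 2/sqrt(64*u^2 + 4*v^2 + 1).
Evaluating at (u, v) = (-1/2, -2):
  L = 8*sqrt(33)/33, M = 0, N = 2*sqrt(33)/33.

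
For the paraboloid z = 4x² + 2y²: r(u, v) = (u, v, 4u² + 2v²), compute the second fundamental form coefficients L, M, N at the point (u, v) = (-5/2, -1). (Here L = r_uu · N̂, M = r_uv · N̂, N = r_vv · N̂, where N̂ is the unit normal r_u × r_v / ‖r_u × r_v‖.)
L = 8*sqrt(417)/417;  M = 0;  N = 4*sqrt(417)/417

Compute the unit normal N̂(u, v) = (-8*u/sqrt(64*u^2 + 16*v^2 + 1), -4*v/sqrt(64*u^2 + 16*v^2 + 1), 1/sqrt(64*u^2 + 16*v^2 + 1)), and the second partials r_uu, r_uv, r_vv. Take dot products:
  L(u, v) = r_uu · N̂ = 8/sqrt(64*u^2 + 16*v^2 + 1),
  M(u, v) = r_uv · N̂ = 0,
  N(u, v) = r_vv · N̂ = 4/sqrt(64*u^2 + 16*v^2 + 1).
Evaluating at (u, v) = (-5/2, -1):
  L = 8*sqrt(417)/417, M = 0, N = 4*sqrt(417)/417.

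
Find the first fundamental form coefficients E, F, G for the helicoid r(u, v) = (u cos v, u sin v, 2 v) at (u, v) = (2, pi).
E = 1;  F = 0;  G = 8

Partials: r_u = (cos(v), sin(v), 0), r_v = (-u*sin(v), u*cos(v), 2). As functions of (u, v):
  E = r_u · r_u = 1,
  F = r_u · r_v = 0,
  G = r_v · r_v = u^2 + 4.
Evaluating at (u, v) = (2, pi): E = 1, F = 0, G = 8.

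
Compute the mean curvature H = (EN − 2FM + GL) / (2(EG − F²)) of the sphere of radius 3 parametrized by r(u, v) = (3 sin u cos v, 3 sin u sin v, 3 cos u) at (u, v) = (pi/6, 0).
H = -1/3

With E = 9, F = 0, G = 9*sin(u)^2, L = -3*sin(u)/Abs(sin(u)), M = 0, N = -3*sin(u)^3/Abs(sin(u)), assemble
  H = (EN − 2FM + GL) / (2(EG − F²)) = -sin(u)/(3*Abs(sin(u))).
At (u, v) = (pi/6, 0): H = -1/3.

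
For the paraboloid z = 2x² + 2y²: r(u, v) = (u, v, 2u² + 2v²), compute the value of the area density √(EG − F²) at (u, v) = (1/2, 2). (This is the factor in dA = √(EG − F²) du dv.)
√(EG − F²)|_{(1/2, 2)} = sqrt(69)

E = 16*u^2 + 1, F = 16*u*v, G = 16*v^2 + 1, so EG − F² = 16*u^2 + 16*v^2 + 1. Taking the positive square root: √(EG − F²) = sqrt(16*u^2 + 16*v^2 + 1). At (u, v) = (1/2, 2): sqrt(69).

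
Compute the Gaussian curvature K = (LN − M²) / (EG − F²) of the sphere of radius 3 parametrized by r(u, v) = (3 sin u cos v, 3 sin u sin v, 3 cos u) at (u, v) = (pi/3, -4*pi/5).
K = 1/9

Coefficients of the first fundamental form: E = 9, F = 0, G = 9*sin(u)^2.
Coefficients of the second fundamental form: L = -3*sin(u)/Abs(sin(u)), M = 0, N = -3*sin(u)^3/Abs(sin(u)).
Assemble K = (LN − M²)/(EG − F²) = 1/9. At (u, v) = (pi/3, -4*pi/5): K = 1/9.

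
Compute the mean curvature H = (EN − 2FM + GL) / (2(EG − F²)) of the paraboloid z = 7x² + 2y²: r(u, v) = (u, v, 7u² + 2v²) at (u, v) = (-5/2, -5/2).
H = 27*sqrt(1326)/15028

With E = 196*u^2 + 1, F = 56*u*v, G = 16*v^2 + 1, L = 14/sqrt(196*u^2 + 16*v^2 + 1), M = 0, N = 4/sqrt(196*u^2 + 16*v^2 + 1), assemble
  H = (EN − 2FM + GL) / (2(EG − F²)) = (392*u^2 + 112*v^2 + 9)/(196*u^2 + 16*v^2 + 1)^(3/2).
At (u, v) = (-5/2, -5/2): H = 27*sqrt(1326)/15028.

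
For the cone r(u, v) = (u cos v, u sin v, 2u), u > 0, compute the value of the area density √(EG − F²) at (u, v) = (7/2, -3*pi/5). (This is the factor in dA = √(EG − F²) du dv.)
√(EG − F²)|_{(7/2, -3*pi/5)} = 7*sqrt(5)/2

E = 5, F = 0, G = u^2, so EG − F² = 5*u^2. Taking the positive square root: √(EG − F²) = sqrt(5)*Abs(u). At (u, v) = (7/2, -3*pi/5): 7*sqrt(5)/2.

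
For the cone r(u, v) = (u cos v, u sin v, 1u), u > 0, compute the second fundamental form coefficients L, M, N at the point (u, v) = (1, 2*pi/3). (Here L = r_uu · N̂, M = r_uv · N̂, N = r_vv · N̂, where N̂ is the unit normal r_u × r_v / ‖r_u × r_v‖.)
L = 0;  M = 0;  N = sqrt(2)/2

Compute the unit normal N̂(u, v) = (-sqrt(2)*u*cos(v)/(2*Abs(u)), -sqrt(2)*u*sin(v)/(2*Abs(u)), sqrt(2)*u/(2*Abs(u))), and the second partials r_uu, r_uv, r_vv. Take dot products:
  L(u, v) = r_uu · N̂ = 0,
  M(u, v) = r_uv · N̂ = 0,
  N(u, v) = r_vv · N̂ = sqrt(2)*u^2/(2*Abs(u)).
Evaluating at (u, v) = (1, 2*pi/3):
  L = 0, M = 0, N = sqrt(2)/2.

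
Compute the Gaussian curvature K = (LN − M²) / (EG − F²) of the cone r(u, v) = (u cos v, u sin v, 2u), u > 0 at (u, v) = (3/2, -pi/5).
K = 0

Coefficients of the first fundamental form: E = 5, F = 0, G = u^2.
Coefficients of the second fundamental form: L = 0, M = 0, N = 2*sqrt(5)*u^2/(5*Abs(u)).
Assemble K = (LN − M²)/(EG − F²) = 0. At (u, v) = (3/2, -pi/5): K = 0.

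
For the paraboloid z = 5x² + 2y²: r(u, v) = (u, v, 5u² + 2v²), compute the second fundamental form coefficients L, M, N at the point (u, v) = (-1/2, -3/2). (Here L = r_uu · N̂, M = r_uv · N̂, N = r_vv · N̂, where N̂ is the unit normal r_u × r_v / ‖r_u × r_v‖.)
L = 5*sqrt(62)/31;  M = 0;  N = 2*sqrt(62)/31

Compute the unit normal N̂(u, v) = (-10*u/sqrt(100*u^2 + 16*v^2 + 1), -4*v/sqrt(100*u^2 + 16*v^2 + 1), 1/sqrt(100*u^2 + 16*v^2 + 1)), and the second partials r_uu, r_uv, r_vv. Take dot products:
  L(u, v) = r_uu · N̂ = 10/sqrt(100*u^2 + 16*v^2 + 1),
  M(u, v) = r_uv · N̂ = 0,
  N(u, v) = r_vv · N̂ = 4/sqrt(100*u^2 + 16*v^2 + 1).
Evaluating at (u, v) = (-1/2, -3/2):
  L = 5*sqrt(62)/31, M = 0, N = 2*sqrt(62)/31.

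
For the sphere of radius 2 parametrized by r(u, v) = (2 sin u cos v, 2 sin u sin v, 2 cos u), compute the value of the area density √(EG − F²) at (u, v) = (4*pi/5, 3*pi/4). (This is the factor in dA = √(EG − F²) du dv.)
√(EG − F²)|_{(4*pi/5, 3*pi/4)} = sqrt(10 - 2*sqrt(5))

E = 4, F = 0, G = 4*sin(u)^2, so EG − F² = 16*sin(u)^2. Taking the positive square root: √(EG − F²) = 4*Abs(sin(u)). At (u, v) = (4*pi/5, 3*pi/4): sqrt(10 - 2*sqrt(5)).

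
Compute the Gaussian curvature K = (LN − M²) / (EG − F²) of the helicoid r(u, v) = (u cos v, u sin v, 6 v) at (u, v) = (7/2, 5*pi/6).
K = -576/37249

Coefficients of the first fundamental form: E = 1, F = 0, G = u^2 + 36.
Coefficients of the second fundamental form: L = 0, M = -6/sqrt(u^2 + 36), N = 0.
Assemble K = (LN − M²)/(EG − F²) = -36/(u^2 + 36)^2. At (u, v) = (7/2, 5*pi/6): K = -576/37249.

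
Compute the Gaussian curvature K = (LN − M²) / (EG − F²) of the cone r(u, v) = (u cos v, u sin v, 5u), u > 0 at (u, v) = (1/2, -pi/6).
K = 0

Coefficients of the first fundamental form: E = 26, F = 0, G = u^2.
Coefficients of the second fundamental form: L = 0, M = 0, N = 5*sqrt(26)*u^2/(26*Abs(u)).
Assemble K = (LN − M²)/(EG − F²) = 0. At (u, v) = (1/2, -pi/6): K = 0.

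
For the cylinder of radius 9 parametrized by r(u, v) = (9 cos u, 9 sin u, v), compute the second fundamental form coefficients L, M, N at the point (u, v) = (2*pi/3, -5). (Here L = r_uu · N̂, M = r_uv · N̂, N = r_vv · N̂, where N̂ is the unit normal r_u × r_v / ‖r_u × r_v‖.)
L = -9;  M = 0;  N = 0

Compute the unit normal N̂(u, v) = (cos(u), sin(u), 0), and the second partials r_uu, r_uv, r_vv. Take dot products:
  L(u, v) = r_uu · N̂ = -9,
  M(u, v) = r_uv · N̂ = 0,
  N(u, v) = r_vv · N̂ = 0.
Evaluating at (u, v) = (2*pi/3, -5):
  L = -9, M = 0, N = 0.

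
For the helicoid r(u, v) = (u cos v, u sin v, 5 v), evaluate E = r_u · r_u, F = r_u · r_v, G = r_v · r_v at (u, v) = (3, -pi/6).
E = 1;  F = 0;  G = 34

Partials: r_u = (cos(v), sin(v), 0), r_v = (-u*sin(v), u*cos(v), 5). As functions of (u, v):
  E = r_u · r_u = 1,
  F = r_u · r_v = 0,
  G = r_v · r_v = u^2 + 25.
Evaluating at (u, v) = (3, -pi/6): E = 1, F = 0, G = 34.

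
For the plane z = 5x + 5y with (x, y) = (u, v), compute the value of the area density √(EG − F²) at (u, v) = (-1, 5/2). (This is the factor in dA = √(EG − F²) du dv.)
√(EG − F²)|_{(-1, 5/2)} = sqrt(51)

E = 26, F = 25, G = 26, so EG − F² = 51. Taking the positive square root: √(EG − F²) = sqrt(51). At (u, v) = (-1, 5/2): sqrt(51).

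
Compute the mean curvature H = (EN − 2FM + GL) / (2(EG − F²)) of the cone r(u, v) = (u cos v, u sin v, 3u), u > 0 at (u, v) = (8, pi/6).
H = 3*sqrt(10)/160

With E = 10, F = 0, G = u^2, L = 0, M = 0, N = 3*sqrt(10)*u^2/(10*Abs(u)), assemble
  H = (EN − 2FM + GL) / (2(EG − F²)) = 3*sqrt(10)/(20*Abs(u)).
At (u, v) = (8, pi/6): H = 3*sqrt(10)/160.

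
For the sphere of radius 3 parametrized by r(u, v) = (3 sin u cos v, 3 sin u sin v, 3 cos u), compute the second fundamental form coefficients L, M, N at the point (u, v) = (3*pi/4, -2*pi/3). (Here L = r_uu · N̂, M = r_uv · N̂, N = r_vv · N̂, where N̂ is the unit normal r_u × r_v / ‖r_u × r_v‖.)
L = -3;  M = 0;  N = -3/2

Compute the unit normal N̂(u, v) = (sin(u)^2*cos(v)/Abs(sin(u)), sin(u)^2*sin(v)/Abs(sin(u)), sin(2*u)/(2*Abs(sin(u)))), and the second partials r_uu, r_uv, r_vv. Take dot products:
  L(u, v) = r_uu · N̂ = -3*sin(u)/Abs(sin(u)),
  M(u, v) = r_uv · N̂ = 0,
  N(u, v) = r_vv · N̂ = -3*sin(u)^3/Abs(sin(u)).
Evaluating at (u, v) = (3*pi/4, -2*pi/3):
  L = -3, M = 0, N = -3/2.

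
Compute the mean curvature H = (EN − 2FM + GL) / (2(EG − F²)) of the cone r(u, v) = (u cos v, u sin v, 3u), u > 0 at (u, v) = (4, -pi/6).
H = 3*sqrt(10)/80

With E = 10, F = 0, G = u^2, L = 0, M = 0, N = 3*sqrt(10)*u^2/(10*Abs(u)), assemble
  H = (EN − 2FM + GL) / (2(EG − F²)) = 3*sqrt(10)/(20*Abs(u)).
At (u, v) = (4, -pi/6): H = 3*sqrt(10)/80.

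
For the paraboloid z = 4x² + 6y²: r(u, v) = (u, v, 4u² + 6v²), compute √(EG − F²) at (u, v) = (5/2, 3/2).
√(EG − F²)|_{(5/2, 3/2)} = 5*sqrt(29)

E = 64*u^2 + 1, F = 96*u*v, G = 144*v^2 + 1; EG − F² = 64*u^2 + 144*v^2 + 1; √(EG − F²) = sqrt(64*u^2 + 144*v^2 + 1). At the given point: 5*sqrt(29).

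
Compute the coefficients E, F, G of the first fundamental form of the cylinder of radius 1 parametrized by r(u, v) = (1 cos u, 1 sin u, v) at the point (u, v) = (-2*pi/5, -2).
E = 1;  F = 0;  G = 1

Partials: r_u = (-sin(u), cos(u), 0), r_v = (0, 0, 1). As functions of (u, v):
  E = r_u · r_u = 1,
  F = r_u · r_v = 0,
  G = r_v · r_v = 1.
Evaluating at (u, v) = (-2*pi/5, -2): E = 1, F = 0, G = 1.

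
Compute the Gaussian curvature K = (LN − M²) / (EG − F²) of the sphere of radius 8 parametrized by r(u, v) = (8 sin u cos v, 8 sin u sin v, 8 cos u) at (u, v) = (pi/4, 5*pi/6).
K = 1/64

Coefficients of the first fundamental form: E = 64, F = 0, G = 64*sin(u)^2.
Coefficients of the second fundamental form: L = -8*sin(u)/Abs(sin(u)), M = 0, N = -8*sin(u)^3/Abs(sin(u)).
Assemble K = (LN − M²)/(EG − F²) = 1/64. At (u, v) = (pi/4, 5*pi/6): K = 1/64.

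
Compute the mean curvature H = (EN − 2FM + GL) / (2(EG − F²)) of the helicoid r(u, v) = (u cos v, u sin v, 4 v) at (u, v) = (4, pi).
H = 0

With E = 1, F = 0, G = u^2 + 16, L = 0, M = -4/sqrt(u^2 + 16), N = 0, assemble
  H = (EN − 2FM + GL) / (2(EG − F²)) = 0.
At (u, v) = (4, pi): H = 0.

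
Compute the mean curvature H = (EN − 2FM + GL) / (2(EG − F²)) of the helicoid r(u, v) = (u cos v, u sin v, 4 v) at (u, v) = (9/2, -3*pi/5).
H = 0

With E = 1, F = 0, G = u^2 + 16, L = 0, M = -4/sqrt(u^2 + 16), N = 0, assemble
  H = (EN − 2FM + GL) / (2(EG − F²)) = 0.
At (u, v) = (9/2, -3*pi/5): H = 0.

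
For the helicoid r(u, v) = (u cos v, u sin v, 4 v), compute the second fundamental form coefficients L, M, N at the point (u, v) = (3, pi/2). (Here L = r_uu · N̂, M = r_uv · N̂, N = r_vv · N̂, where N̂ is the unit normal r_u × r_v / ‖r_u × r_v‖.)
L = 0;  M = -4/5;  N = 0

Compute the unit normal N̂(u, v) = (4*sin(v)/sqrt(u^2 + 16), -4*cos(v)/sqrt(u^2 + 16), u/sqrt(u^2 + 16)), and the second partials r_uu, r_uv, r_vv. Take dot products:
  L(u, v) = r_uu · N̂ = 0,
  M(u, v) = r_uv · N̂ = -4/sqrt(u^2 + 16),
  N(u, v) = r_vv · N̂ = 0.
Evaluating at (u, v) = (3, pi/2):
  L = 0, M = -4/5, N = 0.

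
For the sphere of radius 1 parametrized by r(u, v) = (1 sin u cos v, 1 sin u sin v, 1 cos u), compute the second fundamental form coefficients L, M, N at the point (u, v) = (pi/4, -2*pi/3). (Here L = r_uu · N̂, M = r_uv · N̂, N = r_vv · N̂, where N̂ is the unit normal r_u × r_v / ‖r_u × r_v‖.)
L = -1;  M = 0;  N = -1/2

Compute the unit normal N̂(u, v) = (sin(u)^2*cos(v)/Abs(sin(u)), sin(u)^2*sin(v)/Abs(sin(u)), sin(2*u)/(2*Abs(sin(u)))), and the second partials r_uu, r_uv, r_vv. Take dot products:
  L(u, v) = r_uu · N̂ = -sin(u)/Abs(sin(u)),
  M(u, v) = r_uv · N̂ = 0,
  N(u, v) = r_vv · N̂ = -sin(u)^3/Abs(sin(u)).
Evaluating at (u, v) = (pi/4, -2*pi/3):
  L = -1, M = 0, N = -1/2.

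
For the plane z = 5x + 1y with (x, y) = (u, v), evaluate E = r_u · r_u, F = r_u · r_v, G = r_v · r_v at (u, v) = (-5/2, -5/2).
E = 26;  F = 5;  G = 2

Partials: r_u = (1, 0, 5), r_v = (0, 1, 1). As functions of (u, v):
  E = r_u · r_u = 26,
  F = r_u · r_v = 5,
  G = r_v · r_v = 2.
Evaluating at (u, v) = (-5/2, -5/2): E = 26, F = 5, G = 2.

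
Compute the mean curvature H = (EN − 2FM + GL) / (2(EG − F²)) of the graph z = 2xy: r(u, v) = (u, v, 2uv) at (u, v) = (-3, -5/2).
H = -15*sqrt(62)/961

With E = 4*v^2 + 1, F = 4*u*v, G = 4*u^2 + 1, L = 0, M = 2/sqrt(4*u^2 + 4*v^2 + 1), N = 0, assemble
  H = (EN − 2FM + GL) / (2(EG − F²)) = -8*u*v/(4*u^2 + 4*v^2 + 1)^(3/2).
At (u, v) = (-3, -5/2): H = -15*sqrt(62)/961.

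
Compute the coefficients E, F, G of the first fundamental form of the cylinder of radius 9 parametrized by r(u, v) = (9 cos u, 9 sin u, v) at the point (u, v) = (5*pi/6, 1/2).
E = 81;  F = 0;  G = 1

Partials: r_u = (-9*sin(u), 9*cos(u), 0), r_v = (0, 0, 1). As functions of (u, v):
  E = r_u · r_u = 81,
  F = r_u · r_v = 0,
  G = r_v · r_v = 1.
Evaluating at (u, v) = (5*pi/6, 1/2): E = 81, F = 0, G = 1.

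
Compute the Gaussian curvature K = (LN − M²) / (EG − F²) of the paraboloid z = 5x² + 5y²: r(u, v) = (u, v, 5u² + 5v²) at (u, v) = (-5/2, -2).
K = 25/263169

Coefficients of the first fundamental form: E = 100*u^2 + 1, F = 100*u*v, G = 100*v^2 + 1.
Coefficients of the second fundamental form: L = 10/sqrt(100*u^2 + 100*v^2 + 1), M = 0, N = 10/sqrt(100*u^2 + 100*v^2 + 1).
Assemble K = (LN − M²)/(EG − F²) = 100/(10000*u^4 + 20000*u^2*v^2 + 200*u^2 + 10000*v^4 + 200*v^2 + 1). At (u, v) = (-5/2, -2): K = 25/263169.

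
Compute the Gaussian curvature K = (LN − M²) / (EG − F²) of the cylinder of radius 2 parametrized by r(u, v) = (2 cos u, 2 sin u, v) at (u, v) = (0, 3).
K = 0

Coefficients of the first fundamental form: E = 4, F = 0, G = 1.
Coefficients of the second fundamental form: L = -2, M = 0, N = 0.
Assemble K = (LN − M²)/(EG − F²) = 0. At (u, v) = (0, 3): K = 0.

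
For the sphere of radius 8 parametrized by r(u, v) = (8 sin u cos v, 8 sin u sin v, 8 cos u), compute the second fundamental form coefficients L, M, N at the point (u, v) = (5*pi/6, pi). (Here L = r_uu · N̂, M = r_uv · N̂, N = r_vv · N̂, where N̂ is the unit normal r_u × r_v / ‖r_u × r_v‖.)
L = -8;  M = 0;  N = -2

Compute the unit normal N̂(u, v) = (sin(u)^2*cos(v)/Abs(sin(u)), sin(u)^2*sin(v)/Abs(sin(u)), sin(2*u)/(2*Abs(sin(u)))), and the second partials r_uu, r_uv, r_vv. Take dot products:
  L(u, v) = r_uu · N̂ = -8*sin(u)/Abs(sin(u)),
  M(u, v) = r_uv · N̂ = 0,
  N(u, v) = r_vv · N̂ = -8*sin(u)^3/Abs(sin(u)).
Evaluating at (u, v) = (5*pi/6, pi):
  L = -8, M = 0, N = -2.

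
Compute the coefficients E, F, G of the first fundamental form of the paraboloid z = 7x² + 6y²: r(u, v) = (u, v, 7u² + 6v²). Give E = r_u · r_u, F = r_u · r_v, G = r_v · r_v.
E = 196*u^2 + 1;  F = 168*u*v;  G = 144*v^2 + 1

Compute partials: r_u = (1, 0, 14*u), r_v = (0, 1, 12*v). Then
  E = r_u · r_u = 196*u^2 + 1,
  F = r_u · r_v = 168*u*v,
  G = r_v · r_v = 144*v^2 + 1.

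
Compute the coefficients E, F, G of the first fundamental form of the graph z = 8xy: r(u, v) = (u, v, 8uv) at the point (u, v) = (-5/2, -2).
E = 257;  F = 320;  G = 401

Partials: r_u = (1, 0, 8*v), r_v = (0, 1, 8*u). As functions of (u, v):
  E = r_u · r_u = 64*v^2 + 1,
  F = r_u · r_v = 64*u*v,
  G = r_v · r_v = 64*u^2 + 1.
Evaluating at (u, v) = (-5/2, -2): E = 257, F = 320, G = 401.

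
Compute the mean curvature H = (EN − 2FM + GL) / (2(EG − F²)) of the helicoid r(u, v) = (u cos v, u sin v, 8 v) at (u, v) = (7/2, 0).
H = 0

With E = 1, F = 0, G = u^2 + 64, L = 0, M = -8/sqrt(u^2 + 64), N = 0, assemble
  H = (EN − 2FM + GL) / (2(EG − F²)) = 0.
At (u, v) = (7/2, 0): H = 0.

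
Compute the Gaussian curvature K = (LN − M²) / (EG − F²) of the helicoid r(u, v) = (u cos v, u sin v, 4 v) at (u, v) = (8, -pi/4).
K = -1/400

Coefficients of the first fundamental form: E = 1, F = 0, G = u^2 + 16.
Coefficients of the second fundamental form: L = 0, M = -4/sqrt(u^2 + 16), N = 0.
Assemble K = (LN − M²)/(EG − F²) = -16/(u^2 + 16)^2. At (u, v) = (8, -pi/4): K = -1/400.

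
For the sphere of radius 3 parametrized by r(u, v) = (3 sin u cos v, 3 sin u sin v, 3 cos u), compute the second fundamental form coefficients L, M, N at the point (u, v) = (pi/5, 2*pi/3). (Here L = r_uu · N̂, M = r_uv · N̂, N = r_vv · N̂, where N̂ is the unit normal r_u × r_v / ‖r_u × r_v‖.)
L = -3;  M = 0;  N = -15/8 + 3*sqrt(5)/8

Compute the unit normal N̂(u, v) = (sin(u)^2*cos(v)/Abs(sin(u)), sin(u)^2*sin(v)/Abs(sin(u)), sin(2*u)/(2*Abs(sin(u)))), and the second partials r_uu, r_uv, r_vv. Take dot products:
  L(u, v) = r_uu · N̂ = -3*sin(u)/Abs(sin(u)),
  M(u, v) = r_uv · N̂ = 0,
  N(u, v) = r_vv · N̂ = -3*sin(u)^3/Abs(sin(u)).
Evaluating at (u, v) = (pi/5, 2*pi/3):
  L = -3, M = 0, N = -15/8 + 3*sqrt(5)/8.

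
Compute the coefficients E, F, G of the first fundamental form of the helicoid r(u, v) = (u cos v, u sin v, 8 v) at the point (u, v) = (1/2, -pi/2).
E = 1;  F = 0;  G = 257/4

Partials: r_u = (cos(v), sin(v), 0), r_v = (-u*sin(v), u*cos(v), 8). As functions of (u, v):
  E = r_u · r_u = 1,
  F = r_u · r_v = 0,
  G = r_v · r_v = u^2 + 64.
Evaluating at (u, v) = (1/2, -pi/2): E = 1, F = 0, G = 257/4.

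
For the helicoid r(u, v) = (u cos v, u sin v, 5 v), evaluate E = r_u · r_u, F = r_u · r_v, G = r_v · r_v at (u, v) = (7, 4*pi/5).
E = 1;  F = 0;  G = 74

Partials: r_u = (cos(v), sin(v), 0), r_v = (-u*sin(v), u*cos(v), 5). As functions of (u, v):
  E = r_u · r_u = 1,
  F = r_u · r_v = 0,
  G = r_v · r_v = u^2 + 25.
Evaluating at (u, v) = (7, 4*pi/5): E = 1, F = 0, G = 74.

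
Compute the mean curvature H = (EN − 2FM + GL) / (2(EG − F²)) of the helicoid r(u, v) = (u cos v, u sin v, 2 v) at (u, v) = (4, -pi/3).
H = 0

With E = 1, F = 0, G = u^2 + 4, L = 0, M = -2/sqrt(u^2 + 4), N = 0, assemble
  H = (EN − 2FM + GL) / (2(EG − F²)) = 0.
At (u, v) = (4, -pi/3): H = 0.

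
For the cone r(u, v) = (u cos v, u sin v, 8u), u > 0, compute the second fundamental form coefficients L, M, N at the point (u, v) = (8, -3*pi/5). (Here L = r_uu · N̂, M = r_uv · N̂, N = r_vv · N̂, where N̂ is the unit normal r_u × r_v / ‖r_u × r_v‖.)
L = 0;  M = 0;  N = 64*sqrt(65)/65

Compute the unit normal N̂(u, v) = (-8*sqrt(65)*u*cos(v)/(65*Abs(u)), -8*sqrt(65)*u*sin(v)/(65*Abs(u)), sqrt(65)*u/(65*Abs(u))), and the second partials r_uu, r_uv, r_vv. Take dot products:
  L(u, v) = r_uu · N̂ = 0,
  M(u, v) = r_uv · N̂ = 0,
  N(u, v) = r_vv · N̂ = 8*sqrt(65)*u^2/(65*Abs(u)).
Evaluating at (u, v) = (8, -3*pi/5):
  L = 0, M = 0, N = 64*sqrt(65)/65.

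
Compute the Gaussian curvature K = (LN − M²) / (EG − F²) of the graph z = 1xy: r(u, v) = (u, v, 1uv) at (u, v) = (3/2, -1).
K = -16/289

Coefficients of the first fundamental form: E = v^2 + 1, F = u*v, G = u^2 + 1.
Coefficients of the second fundamental form: L = 0, M = 1/sqrt(u^2 + v^2 + 1), N = 0.
Assemble K = (LN − M²)/(EG − F²) = 1/((u^2*v^2 - (u^2 + 1)*(v^2 + 1))*(u^2 + v^2 + 1)). At (u, v) = (3/2, -1): K = -16/289.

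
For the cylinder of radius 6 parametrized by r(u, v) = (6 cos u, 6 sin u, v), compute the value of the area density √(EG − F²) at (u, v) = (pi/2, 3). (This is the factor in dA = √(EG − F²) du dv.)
√(EG − F²)|_{(pi/2, 3)} = 6

E = 36, F = 0, G = 1, so EG − F² = 36. Taking the positive square root: √(EG − F²) = 6. At (u, v) = (pi/2, 3): 6.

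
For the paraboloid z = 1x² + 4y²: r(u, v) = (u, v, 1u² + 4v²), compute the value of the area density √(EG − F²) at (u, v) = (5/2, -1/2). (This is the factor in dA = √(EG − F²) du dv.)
√(EG − F²)|_{(5/2, -1/2)} = sqrt(42)

E = 4*u^2 + 1, F = 16*u*v, G = 64*v^2 + 1, so EG − F² = 4*u^2 + 64*v^2 + 1. Taking the positive square root: √(EG − F²) = sqrt(4*u^2 + 64*v^2 + 1). At (u, v) = (5/2, -1/2): sqrt(42).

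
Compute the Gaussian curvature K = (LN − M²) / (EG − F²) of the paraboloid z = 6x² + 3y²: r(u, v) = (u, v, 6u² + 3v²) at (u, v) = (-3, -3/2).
K = 18/474721

Coefficients of the first fundamental form: E = 144*u^2 + 1, F = 72*u*v, G = 36*v^2 + 1.
Coefficients of the second fundamental form: L = 12/sqrt(144*u^2 + 36*v^2 + 1), M = 0, N = 6/sqrt(144*u^2 + 36*v^2 + 1).
Assemble K = (LN − M²)/(EG − F²) = 72/(20736*u^4 + 10368*u^2*v^2 + 288*u^2 + 1296*v^4 + 72*v^2 + 1). At (u, v) = (-3, -3/2): K = 18/474721.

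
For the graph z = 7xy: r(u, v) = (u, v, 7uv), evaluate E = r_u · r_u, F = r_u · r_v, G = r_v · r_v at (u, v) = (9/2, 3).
E = 442;  F = 1323/2;  G = 3973/4

Partials: r_u = (1, 0, 7*v), r_v = (0, 1, 7*u). As functions of (u, v):
  E = r_u · r_u = 49*v^2 + 1,
  F = r_u · r_v = 49*u*v,
  G = r_v · r_v = 49*u^2 + 1.
Evaluating at (u, v) = (9/2, 3): E = 442, F = 1323/2, G = 3973/4.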